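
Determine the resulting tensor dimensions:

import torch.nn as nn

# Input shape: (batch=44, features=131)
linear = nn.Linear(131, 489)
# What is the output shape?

Input shape: (44, 131)
Output shape: (44, 489)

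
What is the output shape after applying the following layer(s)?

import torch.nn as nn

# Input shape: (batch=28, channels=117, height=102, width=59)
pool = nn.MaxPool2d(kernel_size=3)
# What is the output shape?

Input shape: (28, 117, 102, 59)
Output shape: (28, 117, 34, 19)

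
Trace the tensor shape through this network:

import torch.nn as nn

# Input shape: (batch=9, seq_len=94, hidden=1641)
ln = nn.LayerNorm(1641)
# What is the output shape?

Input shape: (9, 94, 1641)
Output shape: (9, 94, 1641)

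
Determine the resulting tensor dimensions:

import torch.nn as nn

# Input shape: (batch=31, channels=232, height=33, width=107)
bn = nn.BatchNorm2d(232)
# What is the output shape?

Input shape: (31, 232, 33, 107)
Output shape: (31, 232, 33, 107)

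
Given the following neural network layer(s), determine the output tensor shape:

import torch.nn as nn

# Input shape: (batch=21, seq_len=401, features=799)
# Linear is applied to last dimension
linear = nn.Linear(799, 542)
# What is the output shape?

Input shape: (21, 401, 799)
Output shape: (21, 401, 542)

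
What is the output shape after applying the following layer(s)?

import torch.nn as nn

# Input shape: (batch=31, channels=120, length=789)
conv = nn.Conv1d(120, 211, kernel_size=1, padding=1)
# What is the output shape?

Input shape: (31, 120, 789)
Output shape: (31, 211, 791)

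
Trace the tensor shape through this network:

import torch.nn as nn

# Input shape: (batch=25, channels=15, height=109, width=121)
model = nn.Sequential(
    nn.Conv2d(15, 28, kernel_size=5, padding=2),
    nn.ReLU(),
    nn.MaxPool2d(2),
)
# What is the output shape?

Input shape: (25, 15, 109, 121)
  -> after Conv2d: (25, 28, 109, 121)
  -> after ReLU: (25, 28, 109, 121)
Output shape: (25, 28, 54, 60)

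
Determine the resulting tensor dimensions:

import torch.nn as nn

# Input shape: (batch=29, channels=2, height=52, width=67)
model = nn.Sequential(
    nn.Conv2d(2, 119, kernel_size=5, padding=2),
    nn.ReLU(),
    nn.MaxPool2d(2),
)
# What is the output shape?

Input shape: (29, 2, 52, 67)
  -> after Conv2d: (29, 119, 52, 67)
  -> after ReLU: (29, 119, 52, 67)
Output shape: (29, 119, 26, 33)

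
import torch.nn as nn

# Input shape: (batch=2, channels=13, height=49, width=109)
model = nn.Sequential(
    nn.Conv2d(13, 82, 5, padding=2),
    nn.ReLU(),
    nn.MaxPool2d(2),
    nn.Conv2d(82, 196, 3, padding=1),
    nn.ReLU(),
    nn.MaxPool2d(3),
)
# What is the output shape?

Input shape: (2, 13, 49, 109)
  -> after first Conv2d: (2, 82, 49, 109)
  -> after first MaxPool2d: (2, 82, 24, 54)
  -> after second Conv2d: (2, 196, 24, 54)
Output shape: (2, 196, 8, 18)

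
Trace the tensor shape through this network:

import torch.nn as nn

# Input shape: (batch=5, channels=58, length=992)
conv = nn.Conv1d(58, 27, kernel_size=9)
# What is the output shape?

Input shape: (5, 58, 992)
Output shape: (5, 27, 984)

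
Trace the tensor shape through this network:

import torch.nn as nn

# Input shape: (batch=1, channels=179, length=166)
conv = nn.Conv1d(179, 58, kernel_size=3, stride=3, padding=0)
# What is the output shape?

Input shape: (1, 179, 166)
Output shape: (1, 58, 55)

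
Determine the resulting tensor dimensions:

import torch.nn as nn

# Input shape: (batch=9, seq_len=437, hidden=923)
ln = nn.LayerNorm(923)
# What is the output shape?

Input shape: (9, 437, 923)
Output shape: (9, 437, 923)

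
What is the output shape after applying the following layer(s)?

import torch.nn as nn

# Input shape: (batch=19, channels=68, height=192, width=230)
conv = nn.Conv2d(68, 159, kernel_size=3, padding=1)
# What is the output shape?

Input shape: (19, 68, 192, 230)
Output shape: (19, 159, 192, 230)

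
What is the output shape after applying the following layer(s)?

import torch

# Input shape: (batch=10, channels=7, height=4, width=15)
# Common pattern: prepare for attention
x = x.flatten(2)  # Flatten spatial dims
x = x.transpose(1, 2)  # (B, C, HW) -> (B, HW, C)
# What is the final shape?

Input shape: (10, 7, 4, 15)
  -> after flatten(2): (10, 7, 60)
Output shape: (10, 60, 7)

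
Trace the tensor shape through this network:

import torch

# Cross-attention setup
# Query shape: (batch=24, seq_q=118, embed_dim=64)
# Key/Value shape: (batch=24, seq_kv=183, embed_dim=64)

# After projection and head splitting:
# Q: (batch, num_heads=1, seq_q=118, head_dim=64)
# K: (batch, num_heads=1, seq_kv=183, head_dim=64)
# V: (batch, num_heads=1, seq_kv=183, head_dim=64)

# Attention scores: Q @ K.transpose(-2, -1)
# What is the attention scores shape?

Input shape: (24, 118, 64)
Output shape: (24, 1, 118, 183)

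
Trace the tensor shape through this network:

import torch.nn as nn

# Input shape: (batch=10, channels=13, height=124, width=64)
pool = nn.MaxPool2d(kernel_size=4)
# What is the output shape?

Input shape: (10, 13, 124, 64)
Output shape: (10, 13, 31, 16)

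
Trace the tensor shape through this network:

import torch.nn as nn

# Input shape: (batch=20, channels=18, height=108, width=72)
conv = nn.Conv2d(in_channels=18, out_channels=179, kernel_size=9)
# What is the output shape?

Input shape: (20, 18, 108, 72)
Output shape: (20, 179, 100, 64)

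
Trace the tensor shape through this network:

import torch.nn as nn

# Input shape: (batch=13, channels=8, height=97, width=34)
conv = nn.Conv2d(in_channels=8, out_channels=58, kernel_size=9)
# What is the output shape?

Input shape: (13, 8, 97, 34)
Output shape: (13, 58, 89, 26)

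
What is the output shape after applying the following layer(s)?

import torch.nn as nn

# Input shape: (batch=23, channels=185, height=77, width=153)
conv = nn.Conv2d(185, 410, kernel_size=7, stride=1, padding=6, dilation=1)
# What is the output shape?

Input shape: (23, 185, 77, 153)
Output shape: (23, 410, 83, 159)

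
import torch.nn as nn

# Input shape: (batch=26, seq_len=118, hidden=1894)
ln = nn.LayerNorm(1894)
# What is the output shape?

Input shape: (26, 118, 1894)
Output shape: (26, 118, 1894)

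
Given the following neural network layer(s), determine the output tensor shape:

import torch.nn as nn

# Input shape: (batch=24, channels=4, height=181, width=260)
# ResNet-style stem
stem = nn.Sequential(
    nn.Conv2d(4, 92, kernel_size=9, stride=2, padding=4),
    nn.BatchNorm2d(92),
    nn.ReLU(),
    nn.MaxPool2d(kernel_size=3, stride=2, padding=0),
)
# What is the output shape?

Input shape: (24, 4, 181, 260)
  -> after Conv2d 9x9 stride=2: (24, 92, 91, 130)
Output shape: (24, 92, 45, 64)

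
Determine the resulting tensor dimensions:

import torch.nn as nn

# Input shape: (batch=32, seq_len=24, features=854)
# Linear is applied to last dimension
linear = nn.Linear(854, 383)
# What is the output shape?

Input shape: (32, 24, 854)
Output shape: (32, 24, 383)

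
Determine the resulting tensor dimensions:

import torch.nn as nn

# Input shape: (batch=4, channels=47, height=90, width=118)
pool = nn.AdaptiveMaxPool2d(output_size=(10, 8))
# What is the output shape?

Input shape: (4, 47, 90, 118)
Output shape: (4, 47, 10, 8)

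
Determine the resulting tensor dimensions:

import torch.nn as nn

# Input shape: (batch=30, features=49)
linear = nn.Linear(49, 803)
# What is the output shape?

Input shape: (30, 49)
Output shape: (30, 803)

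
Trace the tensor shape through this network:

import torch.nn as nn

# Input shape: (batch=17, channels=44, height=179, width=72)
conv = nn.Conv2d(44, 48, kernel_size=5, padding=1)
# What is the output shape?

Input shape: (17, 44, 179, 72)
Output shape: (17, 48, 177, 70)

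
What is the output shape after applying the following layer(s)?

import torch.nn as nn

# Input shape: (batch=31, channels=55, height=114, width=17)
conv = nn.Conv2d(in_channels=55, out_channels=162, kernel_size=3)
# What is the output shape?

Input shape: (31, 55, 114, 17)
Output shape: (31, 162, 112, 15)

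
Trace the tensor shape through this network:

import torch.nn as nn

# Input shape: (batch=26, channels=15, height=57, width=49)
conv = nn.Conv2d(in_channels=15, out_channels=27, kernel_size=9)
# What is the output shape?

Input shape: (26, 15, 57, 49)
Output shape: (26, 27, 49, 41)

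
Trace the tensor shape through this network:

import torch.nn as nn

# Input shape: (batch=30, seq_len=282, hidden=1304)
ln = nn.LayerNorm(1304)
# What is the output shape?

Input shape: (30, 282, 1304)
Output shape: (30, 282, 1304)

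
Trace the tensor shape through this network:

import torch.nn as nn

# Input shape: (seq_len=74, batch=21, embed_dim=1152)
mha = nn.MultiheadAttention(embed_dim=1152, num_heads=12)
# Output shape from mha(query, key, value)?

Input shape: (74, 21, 1152)
Output shape: (74, 21, 1152)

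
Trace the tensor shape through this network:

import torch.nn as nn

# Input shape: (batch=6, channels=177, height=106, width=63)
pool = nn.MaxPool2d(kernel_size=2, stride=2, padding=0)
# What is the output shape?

Input shape: (6, 177, 106, 63)
Output shape: (6, 177, 53, 31)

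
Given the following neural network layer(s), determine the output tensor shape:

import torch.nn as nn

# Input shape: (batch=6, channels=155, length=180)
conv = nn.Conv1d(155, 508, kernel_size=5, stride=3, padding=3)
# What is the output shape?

Input shape: (6, 155, 180)
Output shape: (6, 508, 61)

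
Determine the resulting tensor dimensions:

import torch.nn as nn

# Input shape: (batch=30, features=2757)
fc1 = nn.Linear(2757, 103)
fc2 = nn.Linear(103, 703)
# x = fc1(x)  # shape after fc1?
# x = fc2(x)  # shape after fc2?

Input shape: (30, 2757)
  -> after fc1: (30, 103)
Output shape: (30, 703)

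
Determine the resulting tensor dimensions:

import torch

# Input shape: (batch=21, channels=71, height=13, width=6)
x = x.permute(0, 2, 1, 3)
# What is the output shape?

Input shape: (21, 71, 13, 6)
Output shape: (21, 13, 71, 6)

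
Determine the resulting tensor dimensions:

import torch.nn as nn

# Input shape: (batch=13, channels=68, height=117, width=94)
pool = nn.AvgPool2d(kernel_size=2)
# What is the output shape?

Input shape: (13, 68, 117, 94)
Output shape: (13, 68, 58, 47)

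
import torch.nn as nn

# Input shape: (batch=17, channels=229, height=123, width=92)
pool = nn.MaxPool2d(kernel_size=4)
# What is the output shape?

Input shape: (17, 229, 123, 92)
Output shape: (17, 229, 30, 23)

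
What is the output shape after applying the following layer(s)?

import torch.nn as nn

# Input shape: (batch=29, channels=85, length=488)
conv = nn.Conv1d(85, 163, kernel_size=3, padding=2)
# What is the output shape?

Input shape: (29, 85, 488)
Output shape: (29, 163, 490)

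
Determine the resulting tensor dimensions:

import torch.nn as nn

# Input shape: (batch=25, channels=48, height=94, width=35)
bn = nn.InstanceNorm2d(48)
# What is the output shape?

Input shape: (25, 48, 94, 35)
Output shape: (25, 48, 94, 35)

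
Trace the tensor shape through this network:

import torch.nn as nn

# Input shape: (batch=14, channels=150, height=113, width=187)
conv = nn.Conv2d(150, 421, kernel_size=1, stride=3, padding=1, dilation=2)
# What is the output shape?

Input shape: (14, 150, 113, 187)
Output shape: (14, 421, 39, 63)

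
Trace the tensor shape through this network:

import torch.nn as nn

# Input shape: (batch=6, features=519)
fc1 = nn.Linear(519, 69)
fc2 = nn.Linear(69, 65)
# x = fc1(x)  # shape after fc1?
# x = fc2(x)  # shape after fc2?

Input shape: (6, 519)
  -> after fc1: (6, 69)
Output shape: (6, 65)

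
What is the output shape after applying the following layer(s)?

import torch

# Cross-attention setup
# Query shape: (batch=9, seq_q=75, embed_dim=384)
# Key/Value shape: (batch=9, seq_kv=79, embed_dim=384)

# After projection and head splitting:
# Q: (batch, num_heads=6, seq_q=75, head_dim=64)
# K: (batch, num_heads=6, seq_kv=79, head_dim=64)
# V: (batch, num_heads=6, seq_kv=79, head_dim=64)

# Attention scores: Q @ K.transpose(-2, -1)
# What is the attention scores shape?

Input shape: (9, 75, 384)
Output shape: (9, 6, 75, 79)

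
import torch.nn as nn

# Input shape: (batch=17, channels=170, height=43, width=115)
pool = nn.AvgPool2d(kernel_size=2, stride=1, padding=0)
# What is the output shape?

Input shape: (17, 170, 43, 115)
Output shape: (17, 170, 42, 114)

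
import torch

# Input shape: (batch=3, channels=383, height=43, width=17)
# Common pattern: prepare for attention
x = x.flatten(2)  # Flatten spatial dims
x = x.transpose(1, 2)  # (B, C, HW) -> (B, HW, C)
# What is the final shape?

Input shape: (3, 383, 43, 17)
  -> after flatten(2): (3, 383, 731)
Output shape: (3, 731, 383)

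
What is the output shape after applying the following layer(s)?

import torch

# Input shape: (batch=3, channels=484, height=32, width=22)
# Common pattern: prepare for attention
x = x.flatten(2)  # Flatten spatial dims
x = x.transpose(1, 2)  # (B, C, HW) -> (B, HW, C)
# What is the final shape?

Input shape: (3, 484, 32, 22)
  -> after flatten(2): (3, 484, 704)
Output shape: (3, 704, 484)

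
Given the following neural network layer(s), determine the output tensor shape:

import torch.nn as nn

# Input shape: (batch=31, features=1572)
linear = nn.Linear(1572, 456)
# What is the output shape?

Input shape: (31, 1572)
Output shape: (31, 456)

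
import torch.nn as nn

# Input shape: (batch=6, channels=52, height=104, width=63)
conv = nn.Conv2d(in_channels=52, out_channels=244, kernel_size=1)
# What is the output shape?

Input shape: (6, 52, 104, 63)
Output shape: (6, 244, 104, 63)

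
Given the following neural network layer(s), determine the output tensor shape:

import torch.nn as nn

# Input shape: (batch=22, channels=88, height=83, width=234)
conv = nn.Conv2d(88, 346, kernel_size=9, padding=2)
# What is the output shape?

Input shape: (22, 88, 83, 234)
Output shape: (22, 346, 79, 230)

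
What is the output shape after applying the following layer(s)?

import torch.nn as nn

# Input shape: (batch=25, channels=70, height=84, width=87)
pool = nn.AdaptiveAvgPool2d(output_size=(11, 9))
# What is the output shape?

Input shape: (25, 70, 84, 87)
Output shape: (25, 70, 11, 9)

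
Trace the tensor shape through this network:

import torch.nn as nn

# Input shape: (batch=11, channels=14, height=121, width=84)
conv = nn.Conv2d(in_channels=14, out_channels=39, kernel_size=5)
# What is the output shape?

Input shape: (11, 14, 121, 84)
Output shape: (11, 39, 117, 80)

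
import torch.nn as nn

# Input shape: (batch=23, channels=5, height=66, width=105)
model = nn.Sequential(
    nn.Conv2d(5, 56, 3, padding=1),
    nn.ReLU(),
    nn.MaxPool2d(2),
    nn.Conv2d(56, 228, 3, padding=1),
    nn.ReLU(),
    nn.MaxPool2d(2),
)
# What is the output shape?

Input shape: (23, 5, 66, 105)
  -> after first Conv2d: (23, 56, 66, 105)
  -> after first MaxPool2d: (23, 56, 33, 52)
  -> after second Conv2d: (23, 228, 33, 52)
Output shape: (23, 228, 16, 26)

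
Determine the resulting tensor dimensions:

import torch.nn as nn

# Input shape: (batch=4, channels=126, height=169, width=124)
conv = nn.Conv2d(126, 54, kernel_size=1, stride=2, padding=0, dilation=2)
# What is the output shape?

Input shape: (4, 126, 169, 124)
Output shape: (4, 54, 85, 62)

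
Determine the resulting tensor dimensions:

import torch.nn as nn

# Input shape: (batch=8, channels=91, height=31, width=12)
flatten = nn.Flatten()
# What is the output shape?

Input shape: (8, 91, 31, 12)
Output shape: (8, 33852)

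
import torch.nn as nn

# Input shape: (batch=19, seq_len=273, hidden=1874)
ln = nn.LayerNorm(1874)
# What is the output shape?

Input shape: (19, 273, 1874)
Output shape: (19, 273, 1874)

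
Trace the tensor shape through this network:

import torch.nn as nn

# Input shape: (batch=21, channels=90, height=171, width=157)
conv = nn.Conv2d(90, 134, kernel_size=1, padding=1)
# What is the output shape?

Input shape: (21, 90, 171, 157)
Output shape: (21, 134, 173, 159)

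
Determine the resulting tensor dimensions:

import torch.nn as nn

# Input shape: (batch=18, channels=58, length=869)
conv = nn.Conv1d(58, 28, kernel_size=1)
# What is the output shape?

Input shape: (18, 58, 869)
Output shape: (18, 28, 869)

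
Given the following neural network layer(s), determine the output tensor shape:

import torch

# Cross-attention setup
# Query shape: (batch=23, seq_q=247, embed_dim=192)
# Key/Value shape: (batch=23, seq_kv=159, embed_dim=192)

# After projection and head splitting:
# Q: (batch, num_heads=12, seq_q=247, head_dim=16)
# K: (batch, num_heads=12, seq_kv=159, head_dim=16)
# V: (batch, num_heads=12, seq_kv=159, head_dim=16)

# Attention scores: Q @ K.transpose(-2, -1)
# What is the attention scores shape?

Input shape: (23, 247, 192)
Output shape: (23, 12, 247, 159)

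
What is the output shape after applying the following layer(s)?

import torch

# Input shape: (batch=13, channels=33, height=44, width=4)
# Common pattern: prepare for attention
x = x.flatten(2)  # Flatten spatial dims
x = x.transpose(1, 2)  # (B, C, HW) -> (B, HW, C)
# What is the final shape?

Input shape: (13, 33, 44, 4)
  -> after flatten(2): (13, 33, 176)
Output shape: (13, 176, 33)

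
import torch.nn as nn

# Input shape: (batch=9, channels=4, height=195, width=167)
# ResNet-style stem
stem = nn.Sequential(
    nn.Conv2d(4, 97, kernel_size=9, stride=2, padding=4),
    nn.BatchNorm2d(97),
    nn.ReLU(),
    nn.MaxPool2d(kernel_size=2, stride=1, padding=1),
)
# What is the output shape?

Input shape: (9, 4, 195, 167)
  -> after Conv2d 9x9 stride=2: (9, 97, 98, 84)
Output shape: (9, 97, 99, 85)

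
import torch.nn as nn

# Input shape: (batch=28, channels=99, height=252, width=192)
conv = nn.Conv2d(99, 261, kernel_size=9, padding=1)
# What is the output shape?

Input shape: (28, 99, 252, 192)
Output shape: (28, 261, 246, 186)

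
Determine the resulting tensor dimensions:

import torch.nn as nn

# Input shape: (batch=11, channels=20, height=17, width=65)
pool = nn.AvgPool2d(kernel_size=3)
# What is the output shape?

Input shape: (11, 20, 17, 65)
Output shape: (11, 20, 5, 21)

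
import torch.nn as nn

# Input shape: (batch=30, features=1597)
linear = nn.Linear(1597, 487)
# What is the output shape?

Input shape: (30, 1597)
Output shape: (30, 487)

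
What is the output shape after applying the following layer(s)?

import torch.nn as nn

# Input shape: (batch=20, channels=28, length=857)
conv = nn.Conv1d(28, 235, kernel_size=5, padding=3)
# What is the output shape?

Input shape: (20, 28, 857)
Output shape: (20, 235, 859)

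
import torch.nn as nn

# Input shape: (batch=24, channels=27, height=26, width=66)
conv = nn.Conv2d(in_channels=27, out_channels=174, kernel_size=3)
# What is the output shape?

Input shape: (24, 27, 26, 66)
Output shape: (24, 174, 24, 64)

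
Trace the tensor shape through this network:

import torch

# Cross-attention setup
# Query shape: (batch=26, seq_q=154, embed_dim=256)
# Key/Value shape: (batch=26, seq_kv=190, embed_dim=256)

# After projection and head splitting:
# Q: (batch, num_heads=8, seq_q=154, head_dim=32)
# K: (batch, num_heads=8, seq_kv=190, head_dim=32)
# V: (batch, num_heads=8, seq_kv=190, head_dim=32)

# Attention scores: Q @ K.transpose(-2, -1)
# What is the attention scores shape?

Input shape: (26, 154, 256)
Output shape: (26, 8, 154, 190)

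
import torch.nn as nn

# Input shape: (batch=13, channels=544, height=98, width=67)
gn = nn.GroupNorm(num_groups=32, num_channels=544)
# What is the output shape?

Input shape: (13, 544, 98, 67)
Output shape: (13, 544, 98, 67)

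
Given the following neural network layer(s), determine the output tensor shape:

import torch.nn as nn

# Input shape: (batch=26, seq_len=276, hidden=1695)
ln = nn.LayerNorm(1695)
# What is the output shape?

Input shape: (26, 276, 1695)
Output shape: (26, 276, 1695)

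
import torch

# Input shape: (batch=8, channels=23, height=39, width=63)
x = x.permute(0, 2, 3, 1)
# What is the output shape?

Input shape: (8, 23, 39, 63)
Output shape: (8, 39, 63, 23)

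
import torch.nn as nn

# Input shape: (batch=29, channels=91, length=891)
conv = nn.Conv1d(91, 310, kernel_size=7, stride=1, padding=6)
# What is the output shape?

Input shape: (29, 91, 891)
Output shape: (29, 310, 897)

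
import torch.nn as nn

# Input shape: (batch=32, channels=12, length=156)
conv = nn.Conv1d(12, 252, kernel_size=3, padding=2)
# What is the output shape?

Input shape: (32, 12, 156)
Output shape: (32, 252, 158)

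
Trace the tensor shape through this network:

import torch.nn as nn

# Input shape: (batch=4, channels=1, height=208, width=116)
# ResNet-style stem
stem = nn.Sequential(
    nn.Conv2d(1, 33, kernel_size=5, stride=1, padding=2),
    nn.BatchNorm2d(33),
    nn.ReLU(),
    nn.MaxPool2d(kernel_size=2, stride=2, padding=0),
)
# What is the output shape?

Input shape: (4, 1, 208, 116)
  -> after Conv2d 5x5 stride=1: (4, 33, 208, 116)
Output shape: (4, 33, 104, 58)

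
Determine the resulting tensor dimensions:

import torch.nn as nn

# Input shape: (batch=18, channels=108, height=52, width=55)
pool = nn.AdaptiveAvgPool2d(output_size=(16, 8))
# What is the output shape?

Input shape: (18, 108, 52, 55)
Output shape: (18, 108, 16, 8)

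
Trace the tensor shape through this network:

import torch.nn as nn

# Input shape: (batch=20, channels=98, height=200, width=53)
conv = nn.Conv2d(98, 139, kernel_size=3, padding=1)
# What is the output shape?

Input shape: (20, 98, 200, 53)
Output shape: (20, 139, 200, 53)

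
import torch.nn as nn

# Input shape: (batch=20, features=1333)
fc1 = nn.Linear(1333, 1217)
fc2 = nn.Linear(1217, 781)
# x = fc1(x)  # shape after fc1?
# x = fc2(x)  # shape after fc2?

Input shape: (20, 1333)
  -> after fc1: (20, 1217)
Output shape: (20, 781)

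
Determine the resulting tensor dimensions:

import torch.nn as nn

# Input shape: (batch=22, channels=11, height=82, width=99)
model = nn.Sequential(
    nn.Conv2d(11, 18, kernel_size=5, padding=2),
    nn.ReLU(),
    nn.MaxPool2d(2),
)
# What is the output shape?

Input shape: (22, 11, 82, 99)
  -> after Conv2d: (22, 18, 82, 99)
  -> after ReLU: (22, 18, 82, 99)
Output shape: (22, 18, 41, 49)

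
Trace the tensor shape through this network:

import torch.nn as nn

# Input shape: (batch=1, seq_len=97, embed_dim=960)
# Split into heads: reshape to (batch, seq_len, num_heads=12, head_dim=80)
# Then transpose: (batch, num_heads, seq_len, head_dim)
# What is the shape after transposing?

Input shape: (1, 97, 960)
  -> after reshape: (1, 97, 12, 80)
Output shape: (1, 12, 97, 80)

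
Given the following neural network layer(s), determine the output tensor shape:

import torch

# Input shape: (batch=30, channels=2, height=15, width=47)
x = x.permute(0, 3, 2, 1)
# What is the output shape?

Input shape: (30, 2, 15, 47)
Output shape: (30, 47, 15, 2)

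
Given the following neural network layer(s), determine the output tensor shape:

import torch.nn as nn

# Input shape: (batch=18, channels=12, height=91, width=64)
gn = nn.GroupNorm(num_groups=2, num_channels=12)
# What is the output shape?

Input shape: (18, 12, 91, 64)
Output shape: (18, 12, 91, 64)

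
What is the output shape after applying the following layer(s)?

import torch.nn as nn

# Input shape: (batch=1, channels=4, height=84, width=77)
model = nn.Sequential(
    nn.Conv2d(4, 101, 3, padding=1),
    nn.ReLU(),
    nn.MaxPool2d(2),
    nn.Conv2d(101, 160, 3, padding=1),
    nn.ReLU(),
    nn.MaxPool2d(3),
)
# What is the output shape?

Input shape: (1, 4, 84, 77)
  -> after first Conv2d: (1, 101, 84, 77)
  -> after first MaxPool2d: (1, 101, 42, 38)
  -> after second Conv2d: (1, 160, 42, 38)
Output shape: (1, 160, 14, 12)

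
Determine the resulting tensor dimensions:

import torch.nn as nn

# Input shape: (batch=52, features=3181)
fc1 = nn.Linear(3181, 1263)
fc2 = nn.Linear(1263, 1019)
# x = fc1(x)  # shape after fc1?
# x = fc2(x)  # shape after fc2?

Input shape: (52, 3181)
  -> after fc1: (52, 1263)
Output shape: (52, 1019)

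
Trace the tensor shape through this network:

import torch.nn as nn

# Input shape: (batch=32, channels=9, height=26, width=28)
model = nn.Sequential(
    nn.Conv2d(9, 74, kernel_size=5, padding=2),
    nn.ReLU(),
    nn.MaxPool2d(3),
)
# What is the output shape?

Input shape: (32, 9, 26, 28)
  -> after Conv2d: (32, 74, 26, 28)
  -> after ReLU: (32, 74, 26, 28)
Output shape: (32, 74, 8, 9)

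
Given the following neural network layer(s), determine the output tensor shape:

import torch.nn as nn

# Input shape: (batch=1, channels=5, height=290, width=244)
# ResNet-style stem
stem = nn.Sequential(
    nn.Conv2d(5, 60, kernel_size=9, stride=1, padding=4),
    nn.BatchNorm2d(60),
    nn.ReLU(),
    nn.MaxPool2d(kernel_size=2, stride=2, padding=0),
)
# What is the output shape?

Input shape: (1, 5, 290, 244)
  -> after Conv2d 9x9 stride=1: (1, 60, 290, 244)
Output shape: (1, 60, 145, 122)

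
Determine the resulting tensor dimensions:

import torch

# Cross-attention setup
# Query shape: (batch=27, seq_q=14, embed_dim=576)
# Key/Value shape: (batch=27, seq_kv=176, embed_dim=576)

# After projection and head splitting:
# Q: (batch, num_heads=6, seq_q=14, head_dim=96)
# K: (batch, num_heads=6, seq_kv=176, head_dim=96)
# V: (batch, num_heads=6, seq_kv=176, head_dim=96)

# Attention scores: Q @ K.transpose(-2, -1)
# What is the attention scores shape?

Input shape: (27, 14, 576)
Output shape: (27, 6, 14, 176)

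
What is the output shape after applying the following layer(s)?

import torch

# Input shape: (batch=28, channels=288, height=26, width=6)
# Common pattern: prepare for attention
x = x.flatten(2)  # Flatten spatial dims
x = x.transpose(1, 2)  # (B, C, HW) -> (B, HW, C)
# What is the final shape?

Input shape: (28, 288, 26, 6)
  -> after flatten(2): (28, 288, 156)
Output shape: (28, 156, 288)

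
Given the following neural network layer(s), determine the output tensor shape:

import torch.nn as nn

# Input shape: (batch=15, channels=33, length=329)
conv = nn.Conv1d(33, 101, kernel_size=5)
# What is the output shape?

Input shape: (15, 33, 329)
Output shape: (15, 101, 325)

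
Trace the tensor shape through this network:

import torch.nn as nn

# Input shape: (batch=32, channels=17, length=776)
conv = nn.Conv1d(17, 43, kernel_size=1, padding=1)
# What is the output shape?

Input shape: (32, 17, 776)
Output shape: (32, 43, 778)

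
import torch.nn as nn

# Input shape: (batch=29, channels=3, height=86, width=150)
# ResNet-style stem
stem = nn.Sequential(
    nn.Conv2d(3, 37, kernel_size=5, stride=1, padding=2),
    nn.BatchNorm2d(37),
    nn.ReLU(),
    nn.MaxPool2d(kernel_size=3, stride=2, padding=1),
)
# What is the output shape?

Input shape: (29, 3, 86, 150)
  -> after Conv2d 5x5 stride=1: (29, 37, 86, 150)
Output shape: (29, 37, 43, 75)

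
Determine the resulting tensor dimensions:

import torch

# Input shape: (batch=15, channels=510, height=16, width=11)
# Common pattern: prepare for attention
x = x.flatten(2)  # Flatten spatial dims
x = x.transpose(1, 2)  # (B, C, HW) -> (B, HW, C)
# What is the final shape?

Input shape: (15, 510, 16, 11)
  -> after flatten(2): (15, 510, 176)
Output shape: (15, 176, 510)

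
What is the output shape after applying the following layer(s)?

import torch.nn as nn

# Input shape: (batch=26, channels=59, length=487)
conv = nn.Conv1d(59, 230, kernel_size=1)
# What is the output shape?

Input shape: (26, 59, 487)
Output shape: (26, 230, 487)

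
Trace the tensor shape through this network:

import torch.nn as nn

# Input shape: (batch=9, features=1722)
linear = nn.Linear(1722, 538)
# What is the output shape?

Input shape: (9, 1722)
Output shape: (9, 538)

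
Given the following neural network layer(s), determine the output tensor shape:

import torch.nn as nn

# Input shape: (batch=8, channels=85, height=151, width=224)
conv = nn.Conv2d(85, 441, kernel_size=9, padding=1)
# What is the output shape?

Input shape: (8, 85, 151, 224)
Output shape: (8, 441, 145, 218)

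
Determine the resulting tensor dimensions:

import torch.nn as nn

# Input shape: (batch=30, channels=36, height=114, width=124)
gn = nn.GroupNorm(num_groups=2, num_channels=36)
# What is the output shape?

Input shape: (30, 36, 114, 124)
Output shape: (30, 36, 114, 124)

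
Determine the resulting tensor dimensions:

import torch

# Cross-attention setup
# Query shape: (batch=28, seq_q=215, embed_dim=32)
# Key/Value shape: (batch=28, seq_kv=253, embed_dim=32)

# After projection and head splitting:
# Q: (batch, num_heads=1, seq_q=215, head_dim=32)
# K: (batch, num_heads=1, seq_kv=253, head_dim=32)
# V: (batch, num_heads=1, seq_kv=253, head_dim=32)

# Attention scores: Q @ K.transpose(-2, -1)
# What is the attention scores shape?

Input shape: (28, 215, 32)
Output shape: (28, 1, 215, 253)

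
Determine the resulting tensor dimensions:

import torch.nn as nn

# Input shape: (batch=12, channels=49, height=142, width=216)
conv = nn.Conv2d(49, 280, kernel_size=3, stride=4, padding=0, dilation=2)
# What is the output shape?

Input shape: (12, 49, 142, 216)
Output shape: (12, 280, 35, 53)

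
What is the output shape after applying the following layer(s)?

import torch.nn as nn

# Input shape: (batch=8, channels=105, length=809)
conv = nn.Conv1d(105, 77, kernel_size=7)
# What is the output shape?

Input shape: (8, 105, 809)
Output shape: (8, 77, 803)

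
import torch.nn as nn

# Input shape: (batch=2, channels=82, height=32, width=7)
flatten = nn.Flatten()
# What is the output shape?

Input shape: (2, 82, 32, 7)
Output shape: (2, 18368)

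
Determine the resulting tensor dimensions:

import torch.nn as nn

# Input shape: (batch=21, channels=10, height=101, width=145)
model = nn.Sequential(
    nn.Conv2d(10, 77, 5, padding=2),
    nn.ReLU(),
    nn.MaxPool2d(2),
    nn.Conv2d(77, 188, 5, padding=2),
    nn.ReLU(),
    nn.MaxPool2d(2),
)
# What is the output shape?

Input shape: (21, 10, 101, 145)
  -> after first Conv2d: (21, 77, 101, 145)
  -> after first MaxPool2d: (21, 77, 50, 72)
  -> after second Conv2d: (21, 188, 50, 72)
Output shape: (21, 188, 25, 36)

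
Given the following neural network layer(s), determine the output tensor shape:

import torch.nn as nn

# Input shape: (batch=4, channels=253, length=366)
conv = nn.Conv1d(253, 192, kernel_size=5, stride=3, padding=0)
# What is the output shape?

Input shape: (4, 253, 366)
Output shape: (4, 192, 121)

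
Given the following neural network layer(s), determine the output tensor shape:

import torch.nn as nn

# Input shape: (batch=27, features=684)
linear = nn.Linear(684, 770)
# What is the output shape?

Input shape: (27, 684)
Output shape: (27, 770)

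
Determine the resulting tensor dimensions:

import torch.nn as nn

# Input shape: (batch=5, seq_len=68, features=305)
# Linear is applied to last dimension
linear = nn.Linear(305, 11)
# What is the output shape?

Input shape: (5, 68, 305)
Output shape: (5, 68, 11)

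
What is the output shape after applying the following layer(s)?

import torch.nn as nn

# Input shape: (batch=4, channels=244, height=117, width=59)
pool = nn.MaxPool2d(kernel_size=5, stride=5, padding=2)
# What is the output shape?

Input shape: (4, 244, 117, 59)
Output shape: (4, 244, 24, 12)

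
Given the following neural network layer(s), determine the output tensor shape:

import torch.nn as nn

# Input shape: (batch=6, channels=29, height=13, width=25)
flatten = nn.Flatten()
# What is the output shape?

Input shape: (6, 29, 13, 25)
Output shape: (6, 9425)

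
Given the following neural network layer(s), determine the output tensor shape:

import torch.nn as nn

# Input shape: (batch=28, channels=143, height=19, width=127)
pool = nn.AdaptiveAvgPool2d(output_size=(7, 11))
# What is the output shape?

Input shape: (28, 143, 19, 127)
Output shape: (28, 143, 7, 11)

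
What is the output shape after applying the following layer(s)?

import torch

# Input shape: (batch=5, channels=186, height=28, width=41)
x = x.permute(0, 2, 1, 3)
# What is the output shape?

Input shape: (5, 186, 28, 41)
Output shape: (5, 28, 186, 41)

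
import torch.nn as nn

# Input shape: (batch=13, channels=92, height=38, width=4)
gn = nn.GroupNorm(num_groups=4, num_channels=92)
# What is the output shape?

Input shape: (13, 92, 38, 4)
Output shape: (13, 92, 38, 4)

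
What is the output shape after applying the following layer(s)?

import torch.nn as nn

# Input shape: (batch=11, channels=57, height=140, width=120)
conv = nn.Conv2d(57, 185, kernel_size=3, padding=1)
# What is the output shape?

Input shape: (11, 57, 140, 120)
Output shape: (11, 185, 140, 120)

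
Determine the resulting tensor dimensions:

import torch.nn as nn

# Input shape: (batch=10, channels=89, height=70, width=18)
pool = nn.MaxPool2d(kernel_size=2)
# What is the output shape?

Input shape: (10, 89, 70, 18)
Output shape: (10, 89, 35, 9)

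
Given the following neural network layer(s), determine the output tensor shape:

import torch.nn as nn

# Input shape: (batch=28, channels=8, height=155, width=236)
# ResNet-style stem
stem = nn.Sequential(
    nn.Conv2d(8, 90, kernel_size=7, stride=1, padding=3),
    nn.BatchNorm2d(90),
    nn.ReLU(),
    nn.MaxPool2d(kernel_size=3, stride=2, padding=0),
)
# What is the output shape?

Input shape: (28, 8, 155, 236)
  -> after Conv2d 7x7 stride=1: (28, 90, 155, 236)
Output shape: (28, 90, 77, 117)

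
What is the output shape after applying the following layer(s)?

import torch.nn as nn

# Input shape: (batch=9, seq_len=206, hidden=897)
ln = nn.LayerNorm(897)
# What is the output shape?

Input shape: (9, 206, 897)
Output shape: (9, 206, 897)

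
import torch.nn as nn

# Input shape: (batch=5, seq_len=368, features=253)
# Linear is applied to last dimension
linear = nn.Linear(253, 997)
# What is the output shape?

Input shape: (5, 368, 253)
Output shape: (5, 368, 997)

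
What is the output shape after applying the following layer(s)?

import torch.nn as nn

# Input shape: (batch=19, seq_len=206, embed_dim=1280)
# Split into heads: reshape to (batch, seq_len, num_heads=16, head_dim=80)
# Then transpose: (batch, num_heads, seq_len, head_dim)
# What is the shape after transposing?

Input shape: (19, 206, 1280)
  -> after reshape: (19, 206, 16, 80)
Output shape: (19, 16, 206, 80)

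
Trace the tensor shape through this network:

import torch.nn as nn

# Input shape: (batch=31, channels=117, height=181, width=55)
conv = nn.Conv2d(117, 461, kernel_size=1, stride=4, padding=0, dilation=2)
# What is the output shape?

Input shape: (31, 117, 181, 55)
Output shape: (31, 461, 46, 14)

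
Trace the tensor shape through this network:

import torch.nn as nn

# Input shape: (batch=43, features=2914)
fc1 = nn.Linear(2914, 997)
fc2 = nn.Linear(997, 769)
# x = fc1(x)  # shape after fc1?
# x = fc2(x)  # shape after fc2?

Input shape: (43, 2914)
  -> after fc1: (43, 997)
Output shape: (43, 769)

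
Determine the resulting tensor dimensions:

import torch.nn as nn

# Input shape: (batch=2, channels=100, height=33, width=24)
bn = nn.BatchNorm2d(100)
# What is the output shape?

Input shape: (2, 100, 33, 24)
Output shape: (2, 100, 33, 24)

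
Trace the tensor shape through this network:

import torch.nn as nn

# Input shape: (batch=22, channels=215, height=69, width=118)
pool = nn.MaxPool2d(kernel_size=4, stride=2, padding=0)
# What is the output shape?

Input shape: (22, 215, 69, 118)
Output shape: (22, 215, 33, 58)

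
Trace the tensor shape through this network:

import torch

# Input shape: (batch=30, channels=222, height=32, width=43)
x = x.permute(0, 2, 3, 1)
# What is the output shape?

Input shape: (30, 222, 32, 43)
Output shape: (30, 32, 43, 222)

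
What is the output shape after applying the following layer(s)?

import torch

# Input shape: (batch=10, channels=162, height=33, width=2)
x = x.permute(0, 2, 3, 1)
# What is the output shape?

Input shape: (10, 162, 33, 2)
Output shape: (10, 33, 2, 162)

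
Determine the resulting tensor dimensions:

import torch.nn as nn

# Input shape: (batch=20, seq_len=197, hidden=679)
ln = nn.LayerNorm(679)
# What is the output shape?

Input shape: (20, 197, 679)
Output shape: (20, 197, 679)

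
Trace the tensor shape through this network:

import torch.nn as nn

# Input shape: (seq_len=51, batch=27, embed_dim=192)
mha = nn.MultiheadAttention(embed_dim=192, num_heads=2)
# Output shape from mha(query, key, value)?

Input shape: (51, 27, 192)
Output shape: (51, 27, 192)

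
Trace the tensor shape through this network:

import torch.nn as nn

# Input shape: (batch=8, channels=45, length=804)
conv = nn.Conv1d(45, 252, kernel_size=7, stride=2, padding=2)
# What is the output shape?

Input shape: (8, 45, 804)
Output shape: (8, 252, 401)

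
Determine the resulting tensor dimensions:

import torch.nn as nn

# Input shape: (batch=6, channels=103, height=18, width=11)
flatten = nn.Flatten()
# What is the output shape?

Input shape: (6, 103, 18, 11)
Output shape: (6, 20394)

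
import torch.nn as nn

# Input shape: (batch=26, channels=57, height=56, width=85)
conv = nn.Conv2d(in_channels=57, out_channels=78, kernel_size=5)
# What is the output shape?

Input shape: (26, 57, 56, 85)
Output shape: (26, 78, 52, 81)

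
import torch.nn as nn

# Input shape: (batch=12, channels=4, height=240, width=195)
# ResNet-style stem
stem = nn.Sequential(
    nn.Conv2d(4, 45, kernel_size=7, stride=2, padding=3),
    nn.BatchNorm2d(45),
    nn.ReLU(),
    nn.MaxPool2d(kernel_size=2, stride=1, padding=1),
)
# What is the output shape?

Input shape: (12, 4, 240, 195)
  -> after Conv2d 7x7 stride=2: (12, 45, 120, 98)
Output shape: (12, 45, 121, 99)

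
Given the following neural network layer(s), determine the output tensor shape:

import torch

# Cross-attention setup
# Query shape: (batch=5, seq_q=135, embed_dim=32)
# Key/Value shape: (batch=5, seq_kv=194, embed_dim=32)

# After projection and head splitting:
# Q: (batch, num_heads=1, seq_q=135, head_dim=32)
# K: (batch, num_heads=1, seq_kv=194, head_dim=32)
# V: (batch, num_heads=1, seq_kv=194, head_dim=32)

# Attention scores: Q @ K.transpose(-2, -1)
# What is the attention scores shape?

Input shape: (5, 135, 32)
Output shape: (5, 1, 135, 194)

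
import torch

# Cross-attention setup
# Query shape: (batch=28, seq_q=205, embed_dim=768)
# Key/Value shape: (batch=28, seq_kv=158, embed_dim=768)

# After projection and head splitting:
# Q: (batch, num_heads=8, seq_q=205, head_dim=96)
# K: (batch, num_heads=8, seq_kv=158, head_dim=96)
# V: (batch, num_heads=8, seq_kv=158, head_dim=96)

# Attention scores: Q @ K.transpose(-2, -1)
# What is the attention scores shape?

Input shape: (28, 205, 768)
Output shape: (28, 8, 205, 158)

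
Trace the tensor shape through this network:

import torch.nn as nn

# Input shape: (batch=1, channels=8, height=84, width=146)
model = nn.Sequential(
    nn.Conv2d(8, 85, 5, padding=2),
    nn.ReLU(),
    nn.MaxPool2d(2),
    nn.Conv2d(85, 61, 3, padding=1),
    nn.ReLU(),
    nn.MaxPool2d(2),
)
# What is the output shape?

Input shape: (1, 8, 84, 146)
  -> after first Conv2d: (1, 85, 84, 146)
  -> after first MaxPool2d: (1, 85, 42, 73)
  -> after second Conv2d: (1, 61, 42, 73)
Output shape: (1, 61, 21, 36)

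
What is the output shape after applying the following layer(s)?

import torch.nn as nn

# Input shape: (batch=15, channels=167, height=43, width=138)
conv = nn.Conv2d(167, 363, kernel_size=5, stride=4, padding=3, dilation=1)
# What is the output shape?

Input shape: (15, 167, 43, 138)
Output shape: (15, 363, 12, 35)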